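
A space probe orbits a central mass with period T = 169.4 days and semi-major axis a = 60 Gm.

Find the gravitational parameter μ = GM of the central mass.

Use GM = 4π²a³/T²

Convert to SI: T = 169.4 days = 1.46362e+07 s; a = 60 Gm = 6e+10 m.
GM = 4π² · a³ / T².
GM = 4π² · (6e+10)³ / (1.46362e+07)² m³/s² ≈ 3.981e+19 m³/s² = 3.981 × 10^19 m³/s².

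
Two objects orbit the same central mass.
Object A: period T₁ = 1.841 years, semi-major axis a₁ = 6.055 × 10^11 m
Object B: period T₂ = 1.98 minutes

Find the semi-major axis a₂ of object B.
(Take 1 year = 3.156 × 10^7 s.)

Convert to SI: T₁ = 1.841 years = 5.8102e+07 s; T₂ = 1.98 minutes = 118.8 s.
Kepler's third law: (T₁/T₂)² = (a₁/a₂)³ ⇒ a₂ = a₁ · (T₂/T₁)^(2/3).
T₂/T₁ = 118.8 / 5.8102e+07 = 2.04468e-06.
a₂ = 6.055e+11 · (2.04468e-06)^(2/3) m ≈ 9.754e+07 m = 9.754 × 10^7 m.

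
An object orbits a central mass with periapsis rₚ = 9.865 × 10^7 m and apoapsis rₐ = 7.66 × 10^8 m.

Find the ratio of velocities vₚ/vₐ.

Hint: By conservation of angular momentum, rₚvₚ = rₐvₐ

Conservation of angular momentum gives rₚvₚ = rₐvₐ, so vₚ/vₐ = rₐ/rₚ.
vₚ/vₐ = 7.66e+08 / 9.865e+07 ≈ 7.765.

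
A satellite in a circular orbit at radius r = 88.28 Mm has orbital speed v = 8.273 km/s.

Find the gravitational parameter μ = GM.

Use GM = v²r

Convert to SI: r = 88.28 Mm = 8.828e+07 m; v = 8.273 km/s = 8273 m/s.
For a circular orbit v² = GM/r, so GM = v² · r.
GM = (8273)² · 8.828e+07 m³/s² ≈ 6.042e+15 m³/s² = 6.042 × 10^15 m³/s².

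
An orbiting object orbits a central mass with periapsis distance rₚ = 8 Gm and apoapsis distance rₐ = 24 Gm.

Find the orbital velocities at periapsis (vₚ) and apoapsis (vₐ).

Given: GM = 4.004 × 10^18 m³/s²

Convert to SI: rₚ = 8 Gm = 8e+09 m; rₐ = 24 Gm = 2.4e+10 m.
Use the vis-viva equation v² = GM(2/r − 1/a) with a = (rₚ + rₐ)/2 = (8e+09 + 2.4e+10)/2 = 1.6e+10 m.
vₚ = √(GM · (2/rₚ − 1/a)) = √(4.004e+18 · (2/8e+09 − 1/1.6e+10)) m/s ≈ 2.74e+04 m/s = 27.4 km/s.
vₐ = √(GM · (2/rₐ − 1/a)) = √(4.004e+18 · (2/2.4e+10 − 1/1.6e+10)) m/s ≈ 9133 m/s = 9.133 km/s.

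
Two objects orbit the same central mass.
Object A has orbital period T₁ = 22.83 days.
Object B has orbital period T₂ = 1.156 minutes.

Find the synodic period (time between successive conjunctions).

Convert to SI: T₁ = 22.83 days = 1.97251e+06 s; T₂ = 1.156 minutes = 69.36 s.
T_syn = |T₁ · T₂ / (T₁ − T₂)|.
T_syn = |1.97251e+06 · 69.36 / (1.97251e+06 − 69.36)| s ≈ 69.36 s = 1.156 minutes.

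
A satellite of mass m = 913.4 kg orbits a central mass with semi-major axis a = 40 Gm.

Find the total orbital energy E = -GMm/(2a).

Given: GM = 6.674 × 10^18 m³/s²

Convert to SI: a = 40 Gm = 4e+10 m.
E = −GMm / (2a).
E = −6.674e+18 · 913.4 / (2 · 4e+10) J ≈ -7.62e+10 J = -76.2 GJ.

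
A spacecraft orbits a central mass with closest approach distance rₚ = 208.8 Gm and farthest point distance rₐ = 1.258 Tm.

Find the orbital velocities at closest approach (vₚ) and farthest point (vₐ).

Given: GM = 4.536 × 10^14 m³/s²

Convert to SI: rₚ = 208.8 Gm = 2.088e+11 m; rₐ = 1.258 Tm = 1.258e+12 m.
Use the vis-viva equation v² = GM(2/r − 1/a) with a = (rₚ + rₐ)/2 = (2.088e+11 + 1.258e+12)/2 = 7.334e+11 m.
vₚ = √(GM · (2/rₚ − 1/a)) = √(4.536e+14 · (2/2.088e+11 − 1/7.334e+11)) m/s ≈ 61.04 m/s = 61.04 m/s.
vₐ = √(GM · (2/rₐ − 1/a)) = √(4.536e+14 · (2/1.258e+12 − 1/7.334e+11)) m/s ≈ 10.13 m/s = 10.13 m/s.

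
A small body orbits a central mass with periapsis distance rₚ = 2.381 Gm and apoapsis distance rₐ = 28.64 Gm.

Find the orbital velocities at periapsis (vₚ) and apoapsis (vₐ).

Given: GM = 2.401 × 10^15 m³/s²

Convert to SI: rₚ = 2.381 Gm = 2.381e+09 m; rₐ = 28.64 Gm = 2.864e+10 m.
Use the vis-viva equation v² = GM(2/r − 1/a) with a = (rₚ + rₐ)/2 = (2.381e+09 + 2.864e+10)/2 = 1.55105e+10 m.
vₚ = √(GM · (2/rₚ − 1/a)) = √(2.401e+15 · (2/2.381e+09 − 1/1.55105e+10)) m/s ≈ 1365 m/s = 1.365 km/s.
vₐ = √(GM · (2/rₐ − 1/a)) = √(2.401e+15 · (2/2.864e+10 − 1/1.55105e+10)) m/s ≈ 113.4 m/s = 113.4 m/s.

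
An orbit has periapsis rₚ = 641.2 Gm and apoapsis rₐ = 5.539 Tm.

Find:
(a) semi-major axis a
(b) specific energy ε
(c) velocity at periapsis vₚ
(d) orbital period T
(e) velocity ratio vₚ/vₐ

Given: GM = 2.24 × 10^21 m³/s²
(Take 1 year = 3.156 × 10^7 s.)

Convert to SI: rₚ = 641.2 Gm = 6.412e+11 m; rₐ = 5.539 Tm = 5.539e+12 m.
(a) a = (rₚ + rₐ)/2 = (6.412e+11 + 5.539e+12)/2 ≈ 3.09e+12 m
(b) With a = (rₚ + rₐ)/2 = 3.0901e+12 m, ε = −GM/(2a) = −2.24e+21/(2 · 3.0901e+12) J/kg ≈ -3.624e+08 J/kg
(c) With a = (rₚ + rₐ)/2 = 3.0901e+12 m, vₚ = √(GM (2/rₚ − 1/a)) = √(2.24e+21 · (2/6.412e+11 − 1/3.0901e+12)) m/s ≈ 7.913e+04 m/s
(d) With a = (rₚ + rₐ)/2 = 3.0901e+12 m, T = 2π √(a³/GM) = 2π √((3.0901e+12)³/2.24e+21) s ≈ 7.211e+08 s
(e) Conservation of angular momentum (rₚvₚ = rₐvₐ) gives vₚ/vₐ = rₐ/rₚ = 5.539e+12/6.412e+11 ≈ 8.638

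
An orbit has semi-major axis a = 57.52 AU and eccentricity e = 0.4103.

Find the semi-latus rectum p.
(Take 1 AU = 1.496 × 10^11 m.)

Convert to SI: a = 57.52 AU = 8.60499e+12 m.
p = a (1 − e²).
p = 8.60499e+12 · (1 − (0.4103)²) = 8.60499e+12 · 0.831654 ≈ 7.156e+12 m = 47.84 AU.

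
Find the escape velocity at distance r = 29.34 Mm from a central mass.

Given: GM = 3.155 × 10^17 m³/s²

Convert to SI: r = 29.34 Mm = 2.934e+07 m.
Escape velocity comes from setting total energy to zero: ½v² − GM/r = 0 ⇒ v_esc = √(2GM / r).
v_esc = √(2 · 3.155e+17 / 2.934e+07) m/s ≈ 1.467e+05 m/s = 146.7 km/s.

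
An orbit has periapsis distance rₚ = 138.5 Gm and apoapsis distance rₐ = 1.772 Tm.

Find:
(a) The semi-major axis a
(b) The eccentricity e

Convert to SI: rₚ = 138.5 Gm = 1.385e+11 m; rₐ = 1.772 Tm = 1.772e+12 m.
(a) a = (rₚ + rₐ) / 2 = (1.385e+11 + 1.772e+12) / 2 ≈ 9.552e+11 m = 955.2 Gm.
(b) e = (rₐ − rₚ) / (rₐ + rₚ) = (1.772e+12 − 1.385e+11) / (1.772e+12 + 1.385e+11) ≈ 0.855.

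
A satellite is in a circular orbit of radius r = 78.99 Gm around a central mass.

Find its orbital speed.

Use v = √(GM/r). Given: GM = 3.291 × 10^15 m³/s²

Convert to SI: r = 78.99 Gm = 7.899e+10 m.
For a circular orbit, gravity supplies the centripetal force, so v = √(GM / r).
v = √(3.291e+15 / 7.899e+10) m/s ≈ 204.1 m/s = 204.1 m/s.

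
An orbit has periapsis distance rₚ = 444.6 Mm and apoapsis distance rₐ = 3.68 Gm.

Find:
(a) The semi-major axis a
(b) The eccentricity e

Convert to SI: rₚ = 444.6 Mm = 4.446e+08 m; rₐ = 3.68 Gm = 3.68e+09 m.
(a) a = (rₚ + rₐ) / 2 = (4.446e+08 + 3.68e+09) / 2 ≈ 2.062e+09 m = 2.062 Gm.
(b) e = (rₐ − rₚ) / (rₐ + rₚ) = (3.68e+09 − 4.446e+08) / (3.68e+09 + 4.446e+08) ≈ 0.7844.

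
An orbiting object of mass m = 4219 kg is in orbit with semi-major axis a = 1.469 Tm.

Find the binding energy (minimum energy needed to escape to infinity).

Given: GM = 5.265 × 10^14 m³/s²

Convert to SI: a = 1.469 Tm = 1.469e+12 m.
Total orbital energy is E = −GMm/(2a); binding energy is E_bind = −E = GMm/(2a).
E_bind = 5.265e+14 · 4219 / (2 · 1.469e+12) J ≈ 7.561e+05 J = 756.1 kJ.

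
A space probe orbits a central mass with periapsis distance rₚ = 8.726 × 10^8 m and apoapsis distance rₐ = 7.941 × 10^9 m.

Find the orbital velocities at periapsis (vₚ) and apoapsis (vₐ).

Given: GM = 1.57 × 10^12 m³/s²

Use the vis-viva equation v² = GM(2/r − 1/a) with a = (rₚ + rₐ)/2 = (8.726e+08 + 7.941e+09)/2 = 4.4068e+09 m.
vₚ = √(GM · (2/rₚ − 1/a)) = √(1.57e+12 · (2/8.726e+08 − 1/4.4068e+09)) m/s ≈ 56.94 m/s = 56.94 m/s.
vₐ = √(GM · (2/rₐ − 1/a)) = √(1.57e+12 · (2/7.941e+09 − 1/4.4068e+09)) m/s ≈ 6.257 m/s = 6.257 m/s.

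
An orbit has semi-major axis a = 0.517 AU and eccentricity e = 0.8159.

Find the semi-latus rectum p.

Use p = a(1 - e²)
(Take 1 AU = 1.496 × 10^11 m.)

Convert to SI: a = 0.517 AU = 7.73432e+10 m.
p = a (1 − e²).
p = 7.73432e+10 · (1 − (0.8159)²) = 7.73432e+10 · 0.334307 ≈ 2.586e+10 m = 0.1728 AU.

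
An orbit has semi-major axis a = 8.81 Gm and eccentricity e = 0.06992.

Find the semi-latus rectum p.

Convert to SI: a = 8.81 Gm = 8.81e+09 m.
p = a (1 − e²).
p = 8.81e+09 · (1 − (0.06992)²) = 8.81e+09 · 0.995111 ≈ 8.767e+09 m = 8.767 Gm.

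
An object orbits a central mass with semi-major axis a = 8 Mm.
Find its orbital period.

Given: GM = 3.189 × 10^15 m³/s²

Convert to SI: a = 8 Mm = 8e+06 m.
Kepler's third law: T = 2π √(a³ / GM).
Substituting a = 8e+06 m and GM = 3.189e+15 m³/s²:
T = 2π √((8e+06)³ / 3.189e+15) s
T ≈ 2518 s = 41.96 minutes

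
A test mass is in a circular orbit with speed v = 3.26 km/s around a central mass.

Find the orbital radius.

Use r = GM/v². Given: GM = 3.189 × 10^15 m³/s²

Convert to SI: v = 3.26 km/s = 3260 m/s.
For a circular orbit, v² = GM / r, so r = GM / v².
r = 3.189e+15 / (3260)² m ≈ 3.001e+08 m = 300.1 Mm.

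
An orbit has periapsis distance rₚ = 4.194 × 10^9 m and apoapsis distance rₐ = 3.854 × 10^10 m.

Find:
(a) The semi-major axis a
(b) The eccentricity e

(a) a = (rₚ + rₐ) / 2 = (4.194e+09 + 3.854e+10) / 2 ≈ 2.137e+10 m = 2.137 × 10^10 m.
(b) e = (rₐ − rₚ) / (rₐ + rₚ) = (3.854e+10 − 4.194e+09) / (3.854e+10 + 4.194e+09) ≈ 0.8037.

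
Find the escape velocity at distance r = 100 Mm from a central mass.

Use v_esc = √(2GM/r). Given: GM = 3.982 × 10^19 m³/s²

Convert to SI: r = 100 Mm = 1e+08 m.
Escape velocity comes from setting total energy to zero: ½v² − GM/r = 0 ⇒ v_esc = √(2GM / r).
v_esc = √(2 · 3.982e+19 / 1e+08) m/s ≈ 8.924e+05 m/s = 892.4 km/s.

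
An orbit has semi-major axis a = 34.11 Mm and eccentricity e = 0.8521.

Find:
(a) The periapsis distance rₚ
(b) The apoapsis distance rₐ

Convert to SI: a = 34.11 Mm = 3.411e+07 m.
(a) rₚ = a(1 − e) = 3.411e+07 · (1 − 0.8521) = 3.411e+07 · 0.1479 ≈ 5.045e+06 m = 5.045 Mm.
(b) rₐ = a(1 + e) = 3.411e+07 · (1 + 0.8521) = 3.411e+07 · 1.8521 ≈ 6.318e+07 m = 63.18 Mm.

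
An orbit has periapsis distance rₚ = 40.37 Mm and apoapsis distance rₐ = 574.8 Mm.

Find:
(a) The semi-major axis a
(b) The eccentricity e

Convert to SI: rₚ = 40.37 Mm = 4.037e+07 m; rₐ = 574.8 Mm = 5.748e+08 m.
(a) a = (rₚ + rₐ) / 2 = (4.037e+07 + 5.748e+08) / 2 ≈ 3.076e+08 m = 307.6 Mm.
(b) e = (rₐ − rₚ) / (rₐ + rₚ) = (5.748e+08 − 4.037e+07) / (5.748e+08 + 4.037e+07) ≈ 0.8688.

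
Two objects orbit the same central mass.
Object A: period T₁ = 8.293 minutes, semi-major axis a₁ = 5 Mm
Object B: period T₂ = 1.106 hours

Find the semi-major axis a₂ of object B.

Convert to SI: T₁ = 8.293 minutes = 497.58 s; a₁ = 5 Mm = 5e+06 m; T₂ = 1.106 hours = 3981.6 s.
Kepler's third law: (T₁/T₂)² = (a₁/a₂)³ ⇒ a₂ = a₁ · (T₂/T₁)^(2/3).
T₂/T₁ = 3981.6 / 497.58 = 8.00193.
a₂ = 5e+06 · (8.00193)^(2/3) m ≈ 2e+07 m = 20 Mm.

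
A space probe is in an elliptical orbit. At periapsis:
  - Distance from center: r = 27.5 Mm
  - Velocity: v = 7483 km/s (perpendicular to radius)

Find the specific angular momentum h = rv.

Convert to SI: r = 27.5 Mm = 2.75e+07 m; v = 7483 km/s = 7.483e+06 m/s.
With v perpendicular to r, h = r · v.
h = 2.75e+07 · 7.483e+06 m²/s ≈ 2.058e+14 m²/s.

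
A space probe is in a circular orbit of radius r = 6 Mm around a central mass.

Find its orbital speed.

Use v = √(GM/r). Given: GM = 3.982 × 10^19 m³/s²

Convert to SI: r = 6 Mm = 6e+06 m.
For a circular orbit, gravity supplies the centripetal force, so v = √(GM / r).
v = √(3.982e+19 / 6e+06) m/s ≈ 2.576e+06 m/s = 2576 km/s.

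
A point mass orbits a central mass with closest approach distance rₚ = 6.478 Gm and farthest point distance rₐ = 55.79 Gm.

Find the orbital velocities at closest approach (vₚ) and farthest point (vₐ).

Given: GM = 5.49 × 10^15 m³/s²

Convert to SI: rₚ = 6.478 Gm = 6.478e+09 m; rₐ = 55.79 Gm = 5.579e+10 m.
Use the vis-viva equation v² = GM(2/r − 1/a) with a = (rₚ + rₐ)/2 = (6.478e+09 + 5.579e+10)/2 = 3.1134e+10 m.
vₚ = √(GM · (2/rₚ − 1/a)) = √(5.49e+15 · (2/6.478e+09 − 1/3.1134e+10)) m/s ≈ 1232 m/s = 1.232 km/s.
vₐ = √(GM · (2/rₐ − 1/a)) = √(5.49e+15 · (2/5.579e+10 − 1/3.1134e+10)) m/s ≈ 143.1 m/s = 143.1 m/s.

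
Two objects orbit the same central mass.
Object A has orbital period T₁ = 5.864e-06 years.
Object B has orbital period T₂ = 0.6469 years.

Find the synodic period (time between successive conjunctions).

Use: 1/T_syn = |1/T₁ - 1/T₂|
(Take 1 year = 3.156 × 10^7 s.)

Convert to SI: T₁ = 5.864e-06 years = 185.068 s; T₂ = 0.6469 years = 2.04162e+07 s.
T_syn = |T₁ · T₂ / (T₁ − T₂)|.
T_syn = |185.068 · 2.04162e+07 / (185.068 − 2.04162e+07)| s ≈ 185.1 s = 5.864e-06 years.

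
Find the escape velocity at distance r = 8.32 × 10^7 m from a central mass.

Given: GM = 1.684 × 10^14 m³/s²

Escape velocity comes from setting total energy to zero: ½v² − GM/r = 0 ⇒ v_esc = √(2GM / r).
v_esc = √(2 · 1.684e+14 / 8.32e+07) m/s ≈ 2012 m/s = 2.012 km/s.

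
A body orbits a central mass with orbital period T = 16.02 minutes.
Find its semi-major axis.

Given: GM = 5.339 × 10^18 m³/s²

Convert to SI: T = 16.02 minutes = 961.2 s.
Invert Kepler's third law: a = (GM · T² / (4π²))^(1/3).
Substituting T = 961.2 s and GM = 5.339e+18 m³/s²:
a = (5.339e+18 · (961.2)² / (4π²))^(1/3) m
a ≈ 4.999e+07 m = 49.99 Mm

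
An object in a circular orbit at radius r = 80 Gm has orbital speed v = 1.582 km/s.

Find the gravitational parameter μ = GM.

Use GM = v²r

Convert to SI: r = 80 Gm = 8e+10 m; v = 1.582 km/s = 1582 m/s.
For a circular orbit v² = GM/r, so GM = v² · r.
GM = (1582)² · 8e+10 m³/s² ≈ 2.002e+17 m³/s² = 2.002 × 10^17 m³/s².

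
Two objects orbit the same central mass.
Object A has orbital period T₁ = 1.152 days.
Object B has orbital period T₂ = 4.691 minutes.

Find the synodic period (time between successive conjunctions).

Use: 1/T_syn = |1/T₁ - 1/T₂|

Convert to SI: T₁ = 1.152 days = 99532.8 s; T₂ = 4.691 minutes = 281.46 s.
T_syn = |T₁ · T₂ / (T₁ − T₂)|.
T_syn = |99532.8 · 281.46 / (99532.8 − 281.46)| s ≈ 282.3 s = 4.704 minutes.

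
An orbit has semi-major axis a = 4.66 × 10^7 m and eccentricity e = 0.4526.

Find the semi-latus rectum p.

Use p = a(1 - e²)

p = a (1 − e²).
p = 4.66e+07 · (1 − (0.4526)²) = 4.66e+07 · 0.795153 ≈ 3.705e+07 m = 3.705 × 10^7 m.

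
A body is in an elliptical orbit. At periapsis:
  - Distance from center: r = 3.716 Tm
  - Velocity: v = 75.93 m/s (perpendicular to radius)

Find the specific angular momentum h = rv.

Convert to SI: r = 3.716 Tm = 3.716e+12 m.
With v perpendicular to r, h = r · v.
h = 3.716e+12 · 75.93 m²/s ≈ 2.822e+14 m²/s.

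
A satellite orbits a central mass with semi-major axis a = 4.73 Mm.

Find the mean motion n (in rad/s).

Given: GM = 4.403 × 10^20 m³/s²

Convert to SI: a = 4.73 Mm = 4.73e+06 m.
n = √(GM / a³).
n = √(4.403e+20 / (4.73e+06)³) rad/s ≈ 2.04 rad/s.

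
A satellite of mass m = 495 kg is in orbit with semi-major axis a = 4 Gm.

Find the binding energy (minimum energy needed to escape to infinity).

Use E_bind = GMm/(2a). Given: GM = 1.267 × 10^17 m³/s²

Convert to SI: a = 4 Gm = 4e+09 m.
Total orbital energy is E = −GMm/(2a); binding energy is E_bind = −E = GMm/(2a).
E_bind = 1.267e+17 · 495 / (2 · 4e+09) J ≈ 7.84e+09 J = 7.84 GJ.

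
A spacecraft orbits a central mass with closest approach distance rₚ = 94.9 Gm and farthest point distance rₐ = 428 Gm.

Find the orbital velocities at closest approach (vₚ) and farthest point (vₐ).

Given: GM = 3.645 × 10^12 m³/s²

Convert to SI: rₚ = 94.9 Gm = 9.49e+10 m; rₐ = 428 Gm = 4.28e+11 m.
Use the vis-viva equation v² = GM(2/r − 1/a) with a = (rₚ + rₐ)/2 = (9.49e+10 + 4.28e+11)/2 = 2.6145e+11 m.
vₚ = √(GM · (2/rₚ − 1/a)) = √(3.645e+12 · (2/9.49e+10 − 1/2.6145e+11)) m/s ≈ 7.929 m/s = 7.929 m/s.
vₐ = √(GM · (2/rₐ − 1/a)) = √(3.645e+12 · (2/4.28e+11 − 1/2.6145e+11)) m/s ≈ 1.758 m/s = 1.758 m/s.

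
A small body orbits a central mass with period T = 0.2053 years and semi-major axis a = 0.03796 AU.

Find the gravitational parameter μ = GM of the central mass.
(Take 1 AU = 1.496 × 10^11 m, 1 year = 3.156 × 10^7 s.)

Convert to SI: T = 0.2053 years = 6.47927e+06 s; a = 0.03796 AU = 5.67882e+09 m.
GM = 4π² · a³ / T².
GM = 4π² · (5.67882e+09)³ / (6.47927e+06)² m³/s² ≈ 1.722e+17 m³/s² = 1.722 × 10^17 m³/s².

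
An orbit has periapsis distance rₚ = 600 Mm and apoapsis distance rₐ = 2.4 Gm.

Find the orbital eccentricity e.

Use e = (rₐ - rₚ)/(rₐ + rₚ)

Convert to SI: rₚ = 600 Mm = 6e+08 m; rₐ = 2.4 Gm = 2.4e+09 m.
e = (rₐ − rₚ) / (rₐ + rₚ).
e = (2.4e+09 − 6e+08) / (2.4e+09 + 6e+08) = 1.8e+09 / 3e+09 ≈ 0.6.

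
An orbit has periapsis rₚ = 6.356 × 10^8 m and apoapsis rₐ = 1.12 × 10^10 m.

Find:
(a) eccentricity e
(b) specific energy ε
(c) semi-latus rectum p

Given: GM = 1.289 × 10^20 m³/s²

(a) e = (rₐ − rₚ)/(rₐ + rₚ) = (1.12e+10 − 6.356e+08)/(1.12e+10 + 6.356e+08) ≈ 0.8926
(b) With a = (rₚ + rₐ)/2 = 5.9178e+09 m, ε = −GM/(2a) = −1.289e+20/(2 · 5.9178e+09) J/kg ≈ -1.089e+10 J/kg
(c) From a = (rₚ + rₐ)/2 = 5.9178e+09 m and e = (rₐ − rₚ)/(rₐ + rₚ) = 0.892595, p = a(1 − e²) = 5.9178e+09 · (1 − (0.892595)²) ≈ 1.203e+09 m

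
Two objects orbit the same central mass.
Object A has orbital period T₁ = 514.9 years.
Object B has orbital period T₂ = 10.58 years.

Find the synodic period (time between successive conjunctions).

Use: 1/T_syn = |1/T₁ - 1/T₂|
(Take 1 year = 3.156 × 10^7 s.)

Convert to SI: T₁ = 514.9 years = 1.62502e+10 s; T₂ = 10.58 years = 3.33905e+08 s.
T_syn = |T₁ · T₂ / (T₁ − T₂)|.
T_syn = |1.62502e+10 · 3.33905e+08 / (1.62502e+10 − 3.33905e+08)| s ≈ 3.409e+08 s = 10.8 years.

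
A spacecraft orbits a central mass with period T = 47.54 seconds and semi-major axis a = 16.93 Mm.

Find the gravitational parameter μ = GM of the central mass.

Convert to SI: a = 16.93 Mm = 1.693e+07 m.
GM = 4π² · a³ / T².
GM = 4π² · (1.693e+07)³ / (47.54)² m³/s² ≈ 8.476e+19 m³/s² = 8.476 × 10^19 m³/s².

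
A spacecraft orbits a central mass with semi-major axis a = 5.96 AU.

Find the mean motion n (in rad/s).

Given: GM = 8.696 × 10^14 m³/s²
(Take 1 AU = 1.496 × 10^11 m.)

Convert to SI: a = 5.96 AU = 8.91616e+11 m.
n = √(GM / a³).
n = √(8.696e+14 / (8.91616e+11)³) rad/s ≈ 3.503e-11 rad/s.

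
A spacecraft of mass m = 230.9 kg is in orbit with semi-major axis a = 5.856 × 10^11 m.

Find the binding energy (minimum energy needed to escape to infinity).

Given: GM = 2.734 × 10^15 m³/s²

Total orbital energy is E = −GMm/(2a); binding energy is E_bind = −E = GMm/(2a).
E_bind = 2.734e+15 · 230.9 / (2 · 5.856e+11) J ≈ 5.39e+05 J = 539 kJ.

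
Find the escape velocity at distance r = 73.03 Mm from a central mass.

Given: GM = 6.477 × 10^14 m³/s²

Convert to SI: r = 73.03 Mm = 7.303e+07 m.
Escape velocity comes from setting total energy to zero: ½v² − GM/r = 0 ⇒ v_esc = √(2GM / r).
v_esc = √(2 · 6.477e+14 / 7.303e+07) m/s ≈ 4212 m/s = 4.212 km/s.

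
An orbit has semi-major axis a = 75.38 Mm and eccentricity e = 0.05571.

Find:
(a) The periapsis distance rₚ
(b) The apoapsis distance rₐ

Convert to SI: a = 75.38 Mm = 7.538e+07 m.
(a) rₚ = a(1 − e) = 7.538e+07 · (1 − 0.05571) = 7.538e+07 · 0.94429 ≈ 7.118e+07 m = 71.18 Mm.
(b) rₐ = a(1 + e) = 7.538e+07 · (1 + 0.05571) = 7.538e+07 · 1.05571 ≈ 7.958e+07 m = 79.58 Mm.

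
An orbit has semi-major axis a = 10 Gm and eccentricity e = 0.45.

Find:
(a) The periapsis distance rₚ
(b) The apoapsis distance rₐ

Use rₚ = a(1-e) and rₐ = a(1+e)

Convert to SI: a = 10 Gm = 1e+10 m.
(a) rₚ = a(1 − e) = 1e+10 · (1 − 0.45) = 1e+10 · 0.55 ≈ 5.5e+09 m = 5.5 Gm.
(b) rₐ = a(1 + e) = 1e+10 · (1 + 0.45) = 1e+10 · 1.45 ≈ 1.45e+10 m = 14.5 Gm.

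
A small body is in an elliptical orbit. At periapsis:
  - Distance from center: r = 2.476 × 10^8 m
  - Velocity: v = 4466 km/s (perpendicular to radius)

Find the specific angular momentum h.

Convert to SI: v = 4466 km/s = 4.466e+06 m/s.
With v perpendicular to r, h = r · v.
h = 2.476e+08 · 4.466e+06 m²/s ≈ 1.106e+15 m²/s.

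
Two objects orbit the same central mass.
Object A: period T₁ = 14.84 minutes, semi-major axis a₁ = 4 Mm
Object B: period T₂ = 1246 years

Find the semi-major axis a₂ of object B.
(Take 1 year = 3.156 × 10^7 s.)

Convert to SI: T₁ = 14.84 minutes = 890.4 s; a₁ = 4 Mm = 4e+06 m; T₂ = 1246 years = 3.93238e+10 s.
Kepler's third law: (T₁/T₂)² = (a₁/a₂)³ ⇒ a₂ = a₁ · (T₂/T₁)^(2/3).
T₂/T₁ = 3.93238e+10 / 890.4 = 4.41642e+07.
a₂ = 4e+06 · (4.41642e+07)^(2/3) m ≈ 4.998e+11 m = 499.8 Gm.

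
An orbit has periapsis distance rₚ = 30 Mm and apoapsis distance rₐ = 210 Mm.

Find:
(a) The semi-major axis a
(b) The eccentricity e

Convert to SI: rₚ = 30 Mm = 3e+07 m; rₐ = 210 Mm = 2.1e+08 m.
(a) a = (rₚ + rₐ) / 2 = (3e+07 + 2.1e+08) / 2 ≈ 1.2e+08 m = 120 Mm.
(b) e = (rₐ − rₚ) / (rₐ + rₚ) = (2.1e+08 − 3e+07) / (2.1e+08 + 3e+07) ≈ 0.75.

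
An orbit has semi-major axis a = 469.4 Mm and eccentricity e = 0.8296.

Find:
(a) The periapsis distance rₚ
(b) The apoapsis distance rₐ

Convert to SI: a = 469.4 Mm = 4.694e+08 m.
(a) rₚ = a(1 − e) = 4.694e+08 · (1 − 0.8296) = 4.694e+08 · 0.1704 ≈ 7.999e+07 m = 79.99 Mm.
(b) rₐ = a(1 + e) = 4.694e+08 · (1 + 0.8296) = 4.694e+08 · 1.8296 ≈ 8.588e+08 m = 858.8 Mm.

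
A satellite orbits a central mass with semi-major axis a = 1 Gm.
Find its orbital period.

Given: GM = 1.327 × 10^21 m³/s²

Convert to SI: a = 1 Gm = 1e+09 m.
Kepler's third law: T = 2π √(a³ / GM).
Substituting a = 1e+09 m and GM = 1.327e+21 m³/s²:
T = 2π √((1e+09)³ / 1.327e+21) s
T ≈ 5454 s = 1.515 hours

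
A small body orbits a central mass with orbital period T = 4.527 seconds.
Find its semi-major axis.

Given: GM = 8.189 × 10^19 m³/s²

Invert Kepler's third law: a = (GM · T² / (4π²))^(1/3).
Substituting T = 4.527 s and GM = 8.189e+19 m³/s²:
a = (8.189e+19 · (4.527)² / (4π²))^(1/3) m
a ≈ 3.49e+06 m = 3.49 Mm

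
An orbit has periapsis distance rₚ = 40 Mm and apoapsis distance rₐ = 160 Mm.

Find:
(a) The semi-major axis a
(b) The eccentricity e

Convert to SI: rₚ = 40 Mm = 4e+07 m; rₐ = 160 Mm = 1.6e+08 m.
(a) a = (rₚ + rₐ) / 2 = (4e+07 + 1.6e+08) / 2 ≈ 1e+08 m = 100 Mm.
(b) e = (rₐ − rₚ) / (rₐ + rₚ) = (1.6e+08 − 4e+07) / (1.6e+08 + 4e+07) ≈ 0.6.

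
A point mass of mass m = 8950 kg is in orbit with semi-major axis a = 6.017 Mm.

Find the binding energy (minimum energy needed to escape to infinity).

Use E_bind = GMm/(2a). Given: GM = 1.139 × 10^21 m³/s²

Convert to SI: a = 6.017 Mm = 6.017e+06 m.
Total orbital energy is E = −GMm/(2a); binding energy is E_bind = −E = GMm/(2a).
E_bind = 1.139e+21 · 8950 / (2 · 6.017e+06) J ≈ 8.471e+17 J = 847.1 PJ.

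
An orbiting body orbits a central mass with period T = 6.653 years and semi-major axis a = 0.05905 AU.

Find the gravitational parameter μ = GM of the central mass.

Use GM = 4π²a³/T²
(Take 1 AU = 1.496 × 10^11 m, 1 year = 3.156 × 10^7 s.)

Convert to SI: T = 6.653 years = 2.09969e+08 s; a = 0.05905 AU = 8.83388e+09 m.
GM = 4π² · a³ / T².
GM = 4π² · (8.83388e+09)³ / (2.09969e+08)² m³/s² ≈ 6.173e+14 m³/s² = 6.173 × 10^14 m³/s².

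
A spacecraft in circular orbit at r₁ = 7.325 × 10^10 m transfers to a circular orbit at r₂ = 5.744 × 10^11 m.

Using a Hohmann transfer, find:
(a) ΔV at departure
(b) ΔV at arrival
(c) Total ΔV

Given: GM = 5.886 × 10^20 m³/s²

Transfer semi-major axis: a_t = (r₁ + r₂)/2 = (7.325e+10 + 5.744e+11)/2 = 3.23825e+11 m.
Circular speeds: v₁ = √(GM/r₁) = 89640.9 m/s, v₂ = √(GM/r₂) = 32011.3 m/s.
Transfer speeds (vis-viva v² = GM(2/r − 1/a_t)): v₁ᵗ = 119387 m/s, v₂ᵗ = 15224.8 m/s.
(a) ΔV₁ = |v₁ᵗ − v₁| ≈ 2.975e+04 m/s = 29.75 km/s.
(b) ΔV₂ = |v₂ − v₂ᵗ| ≈ 1.679e+04 m/s = 16.79 km/s.
(c) ΔV_total = ΔV₁ + ΔV₂ ≈ 4.653e+04 m/s = 46.53 km/s.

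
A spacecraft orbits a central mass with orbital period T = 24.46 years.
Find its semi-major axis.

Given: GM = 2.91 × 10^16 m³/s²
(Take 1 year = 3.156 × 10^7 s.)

Convert to SI: T = 24.46 years = 7.71958e+08 s.
Invert Kepler's third law: a = (GM · T² / (4π²))^(1/3).
Substituting T = 7.71958e+08 s and GM = 2.91e+16 m³/s²:
a = (2.91e+16 · (7.71958e+08)² / (4π²))^(1/3) m
a ≈ 7.602e+10 m = 76.02 Gm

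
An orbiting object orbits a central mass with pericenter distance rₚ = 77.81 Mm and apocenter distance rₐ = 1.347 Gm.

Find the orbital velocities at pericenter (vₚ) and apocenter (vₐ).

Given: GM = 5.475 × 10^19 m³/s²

Convert to SI: rₚ = 77.81 Mm = 7.781e+07 m; rₐ = 1.347 Gm = 1.347e+09 m.
Use the vis-viva equation v² = GM(2/r − 1/a) with a = (rₚ + rₐ)/2 = (7.781e+07 + 1.347e+09)/2 = 7.12405e+08 m.
vₚ = √(GM · (2/rₚ − 1/a)) = √(5.475e+19 · (2/7.781e+07 − 1/7.12405e+08)) m/s ≈ 1.153e+06 m/s = 1153 km/s.
vₐ = √(GM · (2/rₐ − 1/a)) = √(5.475e+19 · (2/1.347e+09 − 1/7.12405e+08)) m/s ≈ 6.663e+04 m/s = 66.63 km/s.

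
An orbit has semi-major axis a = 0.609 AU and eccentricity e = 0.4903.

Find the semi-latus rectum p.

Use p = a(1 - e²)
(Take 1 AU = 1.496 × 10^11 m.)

Convert to SI: a = 0.609 AU = 9.11064e+10 m.
p = a (1 − e²).
p = 9.11064e+10 · (1 − (0.4903)²) = 9.11064e+10 · 0.759606 ≈ 6.92e+10 m = 0.4626 AU.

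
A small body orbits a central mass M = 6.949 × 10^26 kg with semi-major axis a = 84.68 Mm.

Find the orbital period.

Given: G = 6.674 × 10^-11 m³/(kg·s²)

Convert to SI: a = 84.68 Mm = 8.468e+07 m.
GM = G · M = 6.674e-11 · 6.949e+26 = 4.63776e+16 m³/s².
Kepler's third law: T = 2π √(a³ / GM).
Substituting a = 8.468e+07 m and GM = 4.63776e+16 m³/s²:
T = 2π √((8.468e+07)³ / 4.63776e+16) s
T ≈ 2.274e+04 s = 6.315 hours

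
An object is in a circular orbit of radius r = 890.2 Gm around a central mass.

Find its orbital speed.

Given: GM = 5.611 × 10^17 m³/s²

Convert to SI: r = 890.2 Gm = 8.902e+11 m.
For a circular orbit, gravity supplies the centripetal force, so v = √(GM / r).
v = √(5.611e+17 / 8.902e+11) m/s ≈ 793.9 m/s = 793.9 m/s.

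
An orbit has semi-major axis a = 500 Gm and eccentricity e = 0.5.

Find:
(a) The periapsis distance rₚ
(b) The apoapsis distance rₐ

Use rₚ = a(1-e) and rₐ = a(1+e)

Convert to SI: a = 500 Gm = 5e+11 m.
(a) rₚ = a(1 − e) = 5e+11 · (1 − 0.5) = 5e+11 · 0.5 ≈ 2.5e+11 m = 250 Gm.
(b) rₐ = a(1 + e) = 5e+11 · (1 + 0.5) = 5e+11 · 1.5 ≈ 7.5e+11 m = 750 Gm.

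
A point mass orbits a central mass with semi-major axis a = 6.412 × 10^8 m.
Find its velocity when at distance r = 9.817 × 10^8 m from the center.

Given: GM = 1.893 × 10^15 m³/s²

Vis-viva: v = √(GM · (2/r − 1/a)).
2/r − 1/a = 2/9.817e+08 − 1/6.412e+08 = 4.77706e-10 m⁻¹.
v = √(1.893e+15 · 4.77706e-10) m/s ≈ 950.9 m/s = 950.9 m/s.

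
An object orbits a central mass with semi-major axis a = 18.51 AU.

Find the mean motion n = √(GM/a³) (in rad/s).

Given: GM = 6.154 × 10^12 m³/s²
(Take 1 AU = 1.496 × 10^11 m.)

Convert to SI: a = 18.51 AU = 2.7691e+12 m.
n = √(GM / a³).
n = √(6.154e+12 / (2.7691e+12)³) rad/s ≈ 5.384e-13 rad/s.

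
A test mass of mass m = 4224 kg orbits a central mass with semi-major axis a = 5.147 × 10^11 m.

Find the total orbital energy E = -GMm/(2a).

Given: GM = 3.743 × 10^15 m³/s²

E = −GMm / (2a).
E = −3.743e+15 · 4224 / (2 · 5.147e+11) J ≈ -1.536e+07 J = -15.36 MJ.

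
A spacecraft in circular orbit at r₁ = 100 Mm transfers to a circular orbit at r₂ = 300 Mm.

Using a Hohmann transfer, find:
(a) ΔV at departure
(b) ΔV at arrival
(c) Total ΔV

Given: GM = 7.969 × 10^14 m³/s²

Convert to SI: r₁ = 100 Mm = 1e+08 m; r₂ = 300 Mm = 3e+08 m.
Transfer semi-major axis: a_t = (r₁ + r₂)/2 = (1e+08 + 3e+08)/2 = 2e+08 m.
Circular speeds: v₁ = √(GM/r₁) = 2822.94 m/s, v₂ = √(GM/r₂) = 1629.83 m/s.
Transfer speeds (vis-viva v² = GM(2/r − 1/a_t)): v₁ᵗ = 3457.38 m/s, v₂ᵗ = 1152.46 m/s.
(a) ΔV₁ = |v₁ᵗ − v₁| ≈ 634.4 m/s = 634.4 m/s.
(b) ΔV₂ = |v₂ − v₂ᵗ| ≈ 477.4 m/s = 477.4 m/s.
(c) ΔV_total = ΔV₁ + ΔV₂ ≈ 1112 m/s = 1.112 km/s.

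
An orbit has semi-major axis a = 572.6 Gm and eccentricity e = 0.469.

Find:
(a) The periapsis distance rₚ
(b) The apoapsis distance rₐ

Convert to SI: a = 572.6 Gm = 5.726e+11 m.
(a) rₚ = a(1 − e) = 5.726e+11 · (1 − 0.469) = 5.726e+11 · 0.531 ≈ 3.041e+11 m = 304.1 Gm.
(b) rₐ = a(1 + e) = 5.726e+11 · (1 + 0.469) = 5.726e+11 · 1.469 ≈ 8.411e+11 m = 841.1 Gm.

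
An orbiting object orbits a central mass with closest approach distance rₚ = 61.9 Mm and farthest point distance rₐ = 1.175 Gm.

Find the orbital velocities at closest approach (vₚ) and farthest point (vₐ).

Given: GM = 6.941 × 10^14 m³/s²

Convert to SI: rₚ = 61.9 Mm = 6.19e+07 m; rₐ = 1.175 Gm = 1.175e+09 m.
Use the vis-viva equation v² = GM(2/r − 1/a) with a = (rₚ + rₐ)/2 = (6.19e+07 + 1.175e+09)/2 = 6.1845e+08 m.
vₚ = √(GM · (2/rₚ − 1/a)) = √(6.941e+14 · (2/6.19e+07 − 1/6.1845e+08)) m/s ≈ 4616 m/s = 4.616 km/s.
vₐ = √(GM · (2/rₐ − 1/a)) = √(6.941e+14 · (2/1.175e+09 − 1/6.1845e+08)) m/s ≈ 243.2 m/s = 243.2 m/s.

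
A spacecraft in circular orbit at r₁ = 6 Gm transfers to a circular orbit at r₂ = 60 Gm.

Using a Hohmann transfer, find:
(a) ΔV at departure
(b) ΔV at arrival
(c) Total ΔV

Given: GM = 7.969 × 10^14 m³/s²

Convert to SI: r₁ = 6 Gm = 6e+09 m; r₂ = 60 Gm = 6e+10 m.
Transfer semi-major axis: a_t = (r₁ + r₂)/2 = (6e+09 + 6e+10)/2 = 3.3e+10 m.
Circular speeds: v₁ = √(GM/r₁) = 364.44 m/s, v₂ = √(GM/r₂) = 115.246 m/s.
Transfer speeds (vis-viva v² = GM(2/r − 1/a_t)): v₁ᵗ = 491.411 m/s, v₂ᵗ = 49.1411 m/s.
(a) ΔV₁ = |v₁ᵗ − v₁| ≈ 127 m/s = 127 m/s.
(b) ΔV₂ = |v₂ − v₂ᵗ| ≈ 66.11 m/s = 66.11 m/s.
(c) ΔV_total = ΔV₁ + ΔV₂ ≈ 193.1 m/s = 193.1 m/s.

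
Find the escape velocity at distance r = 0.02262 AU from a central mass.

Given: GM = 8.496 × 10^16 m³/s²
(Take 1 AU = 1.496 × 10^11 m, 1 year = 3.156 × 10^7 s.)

Convert to SI: r = 0.02262 AU = 3.38395e+09 m.
Escape velocity comes from setting total energy to zero: ½v² − GM/r = 0 ⇒ v_esc = √(2GM / r).
v_esc = √(2 · 8.496e+16 / 3.38395e+09) m/s ≈ 7086 m/s = 1.495 AU/year.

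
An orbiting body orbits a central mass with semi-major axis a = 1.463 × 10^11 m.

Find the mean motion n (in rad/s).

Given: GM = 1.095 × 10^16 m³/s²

n = √(GM / a³).
n = √(1.095e+16 / (1.463e+11)³) rad/s ≈ 1.87e-09 rad/s.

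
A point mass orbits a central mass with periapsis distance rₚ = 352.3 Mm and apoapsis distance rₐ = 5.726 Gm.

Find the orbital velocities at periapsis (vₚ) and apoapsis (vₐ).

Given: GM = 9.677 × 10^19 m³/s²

Convert to SI: rₚ = 352.3 Mm = 3.523e+08 m; rₐ = 5.726 Gm = 5.726e+09 m.
Use the vis-viva equation v² = GM(2/r − 1/a) with a = (rₚ + rₐ)/2 = (3.523e+08 + 5.726e+09)/2 = 3.03915e+09 m.
vₚ = √(GM · (2/rₚ − 1/a)) = √(9.677e+19 · (2/3.523e+08 − 1/3.03915e+09)) m/s ≈ 7.194e+05 m/s = 719.4 km/s.
vₐ = √(GM · (2/rₐ − 1/a)) = √(9.677e+19 · (2/5.726e+09 − 1/3.03915e+09)) m/s ≈ 4.426e+04 m/s = 44.26 km/s.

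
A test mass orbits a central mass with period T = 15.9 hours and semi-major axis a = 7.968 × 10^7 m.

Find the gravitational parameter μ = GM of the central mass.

Convert to SI: T = 15.9 hours = 57240 s.
GM = 4π² · a³ / T².
GM = 4π² · (7.968e+07)³ / (57240)² m³/s² ≈ 6.095e+15 m³/s² = 6.095 × 10^15 m³/s².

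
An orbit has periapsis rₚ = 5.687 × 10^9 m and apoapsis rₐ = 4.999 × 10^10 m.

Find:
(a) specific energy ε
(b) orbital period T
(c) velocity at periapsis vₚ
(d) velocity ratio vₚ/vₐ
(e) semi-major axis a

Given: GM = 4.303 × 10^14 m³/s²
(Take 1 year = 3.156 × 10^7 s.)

(a) With a = (rₚ + rₐ)/2 = 2.78385e+10 m, ε = −GM/(2a) = −4.303e+14/(2 · 2.78385e+10) J/kg ≈ -7729 J/kg
(b) With a = (rₚ + rₐ)/2 = 2.78385e+10 m, T = 2π √(a³/GM) = 2π √((2.78385e+10)³/4.303e+14) s ≈ 1.407e+09 s
(c) With a = (rₚ + rₐ)/2 = 2.78385e+10 m, vₚ = √(GM (2/rₚ − 1/a)) = √(4.303e+14 · (2/5.687e+09 − 1/2.78385e+10)) m/s ≈ 368.6 m/s
(d) Conservation of angular momentum (rₚvₚ = rₐvₐ) gives vₚ/vₐ = rₐ/rₚ = 4.999e+10/5.687e+09 ≈ 8.79
(e) a = (rₚ + rₐ)/2 = (5.687e+09 + 4.999e+10)/2 ≈ 2.784e+10 m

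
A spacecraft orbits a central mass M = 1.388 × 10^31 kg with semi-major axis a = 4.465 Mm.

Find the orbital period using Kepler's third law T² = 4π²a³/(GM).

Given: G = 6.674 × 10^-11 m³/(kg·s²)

Convert to SI: a = 4.465 Mm = 4.465e+06 m.
GM = G · M = 6.674e-11 · 1.388e+31 = 9.26351e+20 m³/s².
Kepler's third law: T = 2π √(a³ / GM).
Substituting a = 4.465e+06 m and GM = 9.26351e+20 m³/s²:
T = 2π √((4.465e+06)³ / 9.26351e+20) s
T ≈ 1.948 s = 1.948 seconds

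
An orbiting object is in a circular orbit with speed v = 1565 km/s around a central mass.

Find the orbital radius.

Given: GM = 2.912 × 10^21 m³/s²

Convert to SI: v = 1565 km/s = 1.565e+06 m/s.
For a circular orbit, v² = GM / r, so r = GM / v².
r = 2.912e+21 / (1.565e+06)² m ≈ 1.189e+09 m = 1.189 Gm.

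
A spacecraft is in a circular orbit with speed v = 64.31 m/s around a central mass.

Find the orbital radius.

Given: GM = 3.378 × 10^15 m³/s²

For a circular orbit, v² = GM / r, so r = GM / v².
r = 3.378e+15 / (64.31)² m ≈ 8.168e+11 m = 8.168 × 10^11 m.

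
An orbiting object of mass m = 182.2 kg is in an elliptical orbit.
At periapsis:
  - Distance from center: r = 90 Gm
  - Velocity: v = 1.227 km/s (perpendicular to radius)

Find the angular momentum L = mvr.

Convert to SI: r = 90 Gm = 9e+10 m; v = 1.227 km/s = 1227 m/s.
Since v is perpendicular to r, L = m · v · r.
L = 182.2 · 1227 · 9e+10 kg·m²/s ≈ 2.012e+16 kg·m²/s.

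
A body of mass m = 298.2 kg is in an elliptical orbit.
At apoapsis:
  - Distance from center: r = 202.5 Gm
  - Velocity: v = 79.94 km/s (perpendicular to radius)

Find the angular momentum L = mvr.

Convert to SI: r = 202.5 Gm = 2.025e+11 m; v = 79.94 km/s = 79940 m/s.
Since v is perpendicular to r, L = m · v · r.
L = 298.2 · 79940 · 2.025e+11 kg·m²/s ≈ 4.827e+18 kg·m²/s.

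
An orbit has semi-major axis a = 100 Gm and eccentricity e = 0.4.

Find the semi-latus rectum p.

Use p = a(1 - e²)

Convert to SI: a = 100 Gm = 1e+11 m.
p = a (1 − e²).
p = 1e+11 · (1 − (0.4)²) = 1e+11 · 0.84 ≈ 8.4e+10 m = 84 Gm.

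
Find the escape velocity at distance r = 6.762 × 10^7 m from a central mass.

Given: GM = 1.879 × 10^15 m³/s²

Escape velocity comes from setting total energy to zero: ½v² − GM/r = 0 ⇒ v_esc = √(2GM / r).
v_esc = √(2 · 1.879e+15 / 6.762e+07) m/s ≈ 7455 m/s = 7.455 km/s.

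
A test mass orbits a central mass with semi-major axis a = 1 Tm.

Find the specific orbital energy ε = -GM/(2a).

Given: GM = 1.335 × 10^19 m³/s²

Convert to SI: a = 1 Tm = 1e+12 m.
ε = −GM / (2a).
ε = −1.335e+19 / (2 · 1e+12) J/kg ≈ -6.675e+06 J/kg = -6.675 MJ/kg.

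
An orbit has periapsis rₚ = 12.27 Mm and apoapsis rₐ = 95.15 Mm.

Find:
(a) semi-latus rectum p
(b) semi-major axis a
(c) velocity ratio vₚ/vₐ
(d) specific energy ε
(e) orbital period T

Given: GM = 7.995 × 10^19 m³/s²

Convert to SI: rₚ = 12.27 Mm = 1.227e+07 m; rₐ = 95.15 Mm = 9.515e+07 m.
(a) From a = (rₚ + rₐ)/2 = 5.371e+07 m and e = (rₐ − rₚ)/(rₐ + rₚ) = 0.771551, p = a(1 − e²) = 5.371e+07 · (1 − (0.771551)²) ≈ 2.174e+07 m
(b) a = (rₚ + rₐ)/2 = (1.227e+07 + 9.515e+07)/2 ≈ 5.371e+07 m
(c) Conservation of angular momentum (rₚvₚ = rₐvₐ) gives vₚ/vₐ = rₐ/rₚ = 9.515e+07/1.227e+07 ≈ 7.755
(d) With a = (rₚ + rₐ)/2 = 5.371e+07 m, ε = −GM/(2a) = −7.995e+19/(2 · 5.371e+07) J/kg ≈ -7.443e+11 J/kg
(e) With a = (rₚ + rₐ)/2 = 5.371e+07 m, T = 2π √(a³/GM) = 2π √((5.371e+07)³/7.995e+19) s ≈ 276.6 s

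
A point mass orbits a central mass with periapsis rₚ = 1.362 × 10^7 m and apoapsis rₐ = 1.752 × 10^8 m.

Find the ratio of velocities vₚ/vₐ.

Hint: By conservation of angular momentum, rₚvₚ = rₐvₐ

Conservation of angular momentum gives rₚvₚ = rₐvₐ, so vₚ/vₐ = rₐ/rₚ.
vₚ/vₐ = 1.752e+08 / 1.362e+07 ≈ 12.86.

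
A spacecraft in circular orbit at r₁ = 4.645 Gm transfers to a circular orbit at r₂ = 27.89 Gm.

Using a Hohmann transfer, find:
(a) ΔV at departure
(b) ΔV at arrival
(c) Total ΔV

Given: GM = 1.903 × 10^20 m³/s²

Convert to SI: r₁ = 4.645 Gm = 4.645e+09 m; r₂ = 27.89 Gm = 2.789e+10 m.
Transfer semi-major axis: a_t = (r₁ + r₂)/2 = (4.645e+09 + 2.789e+10)/2 = 1.62675e+10 m.
Circular speeds: v₁ = √(GM/r₁) = 202407 m/s, v₂ = √(GM/r₂) = 82602.9 m/s.
Transfer speeds (vis-viva v² = GM(2/r − 1/a_t)): v₁ᵗ = 265027 m/s, v₂ᵗ = 44139.5 m/s.
(a) ΔV₁ = |v₁ᵗ − v₁| ≈ 6.262e+04 m/s = 62.62 km/s.
(b) ΔV₂ = |v₂ − v₂ᵗ| ≈ 3.846e+04 m/s = 38.46 km/s.
(c) ΔV_total = ΔV₁ + ΔV₂ ≈ 1.011e+05 m/s = 101.1 km/s.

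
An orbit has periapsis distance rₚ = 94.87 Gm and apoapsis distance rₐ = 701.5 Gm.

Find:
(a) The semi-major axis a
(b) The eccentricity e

Convert to SI: rₚ = 94.87 Gm = 9.487e+10 m; rₐ = 701.5 Gm = 7.015e+11 m.
(a) a = (rₚ + rₐ) / 2 = (9.487e+10 + 7.015e+11) / 2 ≈ 3.982e+11 m = 398.2 Gm.
(b) e = (rₐ − rₚ) / (rₐ + rₚ) = (7.015e+11 − 9.487e+10) / (7.015e+11 + 9.487e+10) ≈ 0.7617.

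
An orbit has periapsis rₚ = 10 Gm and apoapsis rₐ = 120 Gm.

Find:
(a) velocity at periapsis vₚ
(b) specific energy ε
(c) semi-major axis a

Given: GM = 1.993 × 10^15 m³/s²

Convert to SI: rₚ = 10 Gm = 1e+10 m; rₐ = 120 Gm = 1.2e+11 m.
(a) With a = (rₚ + rₐ)/2 = 6.5e+10 m, vₚ = √(GM (2/rₚ − 1/a)) = √(1.993e+15 · (2/1e+10 − 1/6.5e+10)) m/s ≈ 606.6 m/s
(b) With a = (rₚ + rₐ)/2 = 6.5e+10 m, ε = −GM/(2a) = −1.993e+15/(2 · 6.5e+10) J/kg ≈ -1.533e+04 J/kg
(c) a = (rₚ + rₐ)/2 = (1e+10 + 1.2e+11)/2 ≈ 6.5e+10 m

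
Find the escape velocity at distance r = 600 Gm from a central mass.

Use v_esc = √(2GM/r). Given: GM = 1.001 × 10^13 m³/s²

Convert to SI: r = 600 Gm = 6e+11 m.
Escape velocity comes from setting total energy to zero: ½v² − GM/r = 0 ⇒ v_esc = √(2GM / r).
v_esc = √(2 · 1.001e+13 / 6e+11) m/s ≈ 5.776 m/s = 5.776 m/s.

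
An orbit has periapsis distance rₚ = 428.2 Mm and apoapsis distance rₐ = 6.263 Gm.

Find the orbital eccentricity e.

Convert to SI: rₚ = 428.2 Mm = 4.282e+08 m; rₐ = 6.263 Gm = 6.263e+09 m.
e = (rₐ − rₚ) / (rₐ + rₚ).
e = (6.263e+09 − 4.282e+08) / (6.263e+09 + 4.282e+08) = 5.8348e+09 / 6.6912e+09 ≈ 0.872.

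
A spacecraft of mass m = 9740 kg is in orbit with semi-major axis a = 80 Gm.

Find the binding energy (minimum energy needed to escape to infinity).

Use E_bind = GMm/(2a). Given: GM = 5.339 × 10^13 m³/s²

Convert to SI: a = 80 Gm = 8e+10 m.
Total orbital energy is E = −GMm/(2a); binding energy is E_bind = −E = GMm/(2a).
E_bind = 5.339e+13 · 9740 / (2 · 8e+10) J ≈ 3.25e+06 J = 3.25 MJ.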